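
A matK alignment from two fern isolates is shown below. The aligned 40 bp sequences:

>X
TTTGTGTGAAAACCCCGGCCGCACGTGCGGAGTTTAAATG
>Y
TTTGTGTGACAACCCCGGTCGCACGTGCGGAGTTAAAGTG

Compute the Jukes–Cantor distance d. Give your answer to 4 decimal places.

0.1073

The sequences differ at 4 of 40 sites (10, 19, 35, 38), so p = 4/40 = 0.1.
d = −(3/4) ln(1 − 4p/3) = −0.75 ln(1 − 0.133333) = −0.75 ln(0.866667)
  = −0.75 × (-0.143100) = 0.107325 substitutions/site.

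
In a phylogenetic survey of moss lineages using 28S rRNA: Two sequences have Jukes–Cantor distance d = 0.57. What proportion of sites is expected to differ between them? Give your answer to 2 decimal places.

p = (3/4)(1 − e^(−4d/3)) = 0.75 × (1 − e^(-0.76)) = 0.75 × (1 − 0.467666) = 0.399251.

0.40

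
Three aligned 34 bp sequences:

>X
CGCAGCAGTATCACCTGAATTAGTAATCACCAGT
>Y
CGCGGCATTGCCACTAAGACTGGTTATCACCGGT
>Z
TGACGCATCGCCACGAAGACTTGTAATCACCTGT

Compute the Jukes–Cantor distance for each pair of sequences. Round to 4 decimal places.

d(X,Y) = 0.4770, d(X,Z) = 0.5972, d(Y,Z) = 0.2824

X–Y: 12/34 sites differ → p ≈ 0.352941, d = −0.75 ln(1 − 0.470588) = 0.476991 ≈ 0.4770.
X–Z: 14/34 sites differ → p ≈ 0.411765, d = −0.75 ln(1 − 0.54902) = 0.597249 ≈ 0.5972.
Y–Z: 8/34 sites differ → p ≈ 0.235294, d = −0.75 ln(1 − 0.313725) = 0.282358 ≈ 0.2824.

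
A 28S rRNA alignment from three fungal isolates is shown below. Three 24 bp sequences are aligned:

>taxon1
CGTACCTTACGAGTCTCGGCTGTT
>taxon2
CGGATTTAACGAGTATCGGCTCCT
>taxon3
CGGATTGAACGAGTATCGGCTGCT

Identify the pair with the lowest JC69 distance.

taxon1–taxon2: 7/24 differ, p = 0.292, d = 0.369.
taxon1–taxon3: 7/24 differ, p = 0.292, d = 0.369.
taxon2–taxon3: 2/24 differ, p = 0.083, d = 0.088.
The smallest distance is between taxon2 and taxon3.

taxon2 and taxon3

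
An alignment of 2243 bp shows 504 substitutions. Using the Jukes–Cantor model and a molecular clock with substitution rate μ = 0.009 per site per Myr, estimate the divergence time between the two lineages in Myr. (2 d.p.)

p = 504/2243 ≈ 0.224699.
d = −(3/4) ln(1 − 4p/3) = −0.75 ln(1 − 0.299599) = −0.75 ln(0.700401)
  = −0.75 × (-0.356102) = 0.267077 substitutions/site.
Under a molecular clock d = 2μt, so t = d/(2μ) = 0.267077 / (2 × 0.009) = 14.84 Myr.

14.84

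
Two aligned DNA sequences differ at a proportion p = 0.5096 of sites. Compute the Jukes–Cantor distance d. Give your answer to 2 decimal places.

0.85

d = −(3/4) ln(1 − 4p/3) = −0.75 ln(1 − 0.679467) = −0.75 ln(0.320533)
  = −0.75 × (-1.137770) = 0.853328 substitutions/site.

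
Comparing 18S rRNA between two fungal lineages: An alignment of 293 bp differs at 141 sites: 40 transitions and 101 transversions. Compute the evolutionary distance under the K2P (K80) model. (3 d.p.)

P = 40/293 ≈ 0.136519 and Q = 101/293 ≈ 0.34471.
Under the Kimura two-parameter model, d = −½ ln(1 − 2P − Q) − ¼ ln(1 − 2Q).
1 − 2P − Q = 0.382252, giving −½ ln(0.382252) = 0.480838.
1 − 2Q = 0.31058, giving −¼ ln(0.31058) = 0.292328.
d = 0.480838 + 0.292328 = 0.773166.

0.773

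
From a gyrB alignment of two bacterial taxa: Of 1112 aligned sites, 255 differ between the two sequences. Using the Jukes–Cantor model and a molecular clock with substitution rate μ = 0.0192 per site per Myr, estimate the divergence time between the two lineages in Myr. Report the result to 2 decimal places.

p = 255/1112 ≈ 0.229317.
d = −(3/4) ln(1 − 4p/3) = −0.75 ln(1 − 0.305756) = −0.75 ln(0.694244)
  = −0.75 × (-0.364932) = 0.273699 substitutions/site.
Under a molecular clock d = 2μt, so t = d/(2μ) = 0.273699 / (2 × 0.0192) = 7.13 Myr.

7.13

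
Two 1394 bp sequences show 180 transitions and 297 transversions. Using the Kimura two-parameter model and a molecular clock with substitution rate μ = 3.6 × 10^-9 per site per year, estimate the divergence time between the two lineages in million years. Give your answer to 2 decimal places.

P = 180/1394 ≈ 0.129125 and Q = 297/1394 ≈ 0.213056.
Under the Kimura two-parameter model, d = −½ ln(1 − 2P − Q) − ¼ ln(1 − 2Q).
1 − 2P − Q = 0.528694, giving −½ ln(0.528694) = 0.318673.
1 − 2Q = 0.573888, giving −¼ ln(0.573888) = 0.138830.
d = 0.318673 + 0.138830 = 0.457503.
Under a molecular clock d = 2μt, so t = d/(2μ) = 0.457503 / (2 × 3.6 × 10^-9) = 63.54 million years.

63.54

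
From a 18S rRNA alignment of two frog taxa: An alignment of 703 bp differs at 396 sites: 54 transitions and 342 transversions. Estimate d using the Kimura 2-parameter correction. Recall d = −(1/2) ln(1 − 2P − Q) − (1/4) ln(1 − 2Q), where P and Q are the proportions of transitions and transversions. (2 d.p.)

P = 54/703 ≈ 0.076814 and Q = 342/703 ≈ 0.486486.
Under the Kimura two-parameter model, d = −½ ln(1 − 2P − Q) − ¼ ln(1 − 2Q).
1 − 2P − Q = 0.359886, giving −½ ln(0.359886) = 0.510984.
1 − 2Q = 0.027028, giving −¼ ln(0.027028) = 0.902720.
d = 0.510984 + 0.902720 = 1.413704.

1.41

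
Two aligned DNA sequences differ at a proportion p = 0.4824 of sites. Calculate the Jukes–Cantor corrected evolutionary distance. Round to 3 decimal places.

d = −(3/4) ln(1 − 4p/3) = −0.75 ln(1 − 0.6432) = −0.75 ln(0.3568)
  = −0.75 × (-1.030580) = 0.772935 substitutions/site.

0.773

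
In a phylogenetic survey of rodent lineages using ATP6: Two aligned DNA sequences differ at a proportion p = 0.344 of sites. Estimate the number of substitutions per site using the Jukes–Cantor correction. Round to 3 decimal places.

0.460

d = −(3/4) ln(1 − 4p/3) = −0.75 ln(1 − 0.458667) = −0.75 ln(0.541333)
  = −0.75 × (-0.613721) = 0.460291 substitutions/site.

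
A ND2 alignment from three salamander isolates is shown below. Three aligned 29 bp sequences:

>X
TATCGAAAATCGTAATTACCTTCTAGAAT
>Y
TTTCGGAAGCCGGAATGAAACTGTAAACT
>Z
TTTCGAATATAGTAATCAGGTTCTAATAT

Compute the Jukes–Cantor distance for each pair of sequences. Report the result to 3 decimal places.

d(X,Y) = 0.602, d(X,Z) = 0.344, d(Y,Z) = 0.683

X–Y: 12/29 sites differ → p ≈ 0.413793, d = −0.75 ln(1 − 0.551724) = 0.601760 ≈ 0.602.
X–Z: 8/29 sites differ → p ≈ 0.275862, d = −0.75 ln(1 − 0.367816) = 0.343931 ≈ 0.344.
Y–Z: 13/29 sites differ → p ≈ 0.448276, d = −0.75 ln(1 − 0.597701) = 0.682920 ≈ 0.683.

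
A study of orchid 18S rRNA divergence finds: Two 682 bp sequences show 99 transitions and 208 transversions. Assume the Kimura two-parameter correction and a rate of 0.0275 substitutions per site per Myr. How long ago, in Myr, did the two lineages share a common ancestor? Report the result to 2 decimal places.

P = 99/682 ≈ 0.145161 and Q = 208/682 ≈ 0.304985.
Under the Kimura two-parameter model, d = −½ ln(1 − 2P − Q) − ¼ ln(1 − 2Q).
1 − 2P − Q = 0.404693, giving −½ ln(0.404693) = 0.452313.
1 − 2Q = 0.39003, giving −¼ ln(0.39003) = 0.235383.
d = 0.452313 + 0.235383 = 0.687696.
Under a molecular clock d = 2μt, so t = d/(2μ) = 0.687696 / (2 × 0.0275) = 12.50 Myr.

12.50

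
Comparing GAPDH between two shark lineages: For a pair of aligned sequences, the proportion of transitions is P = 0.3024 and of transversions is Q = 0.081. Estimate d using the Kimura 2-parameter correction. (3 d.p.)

Under the Kimura two-parameter model, d = −½ ln(1 − 2P − Q) − ¼ ln(1 − 2Q).
1 − 2P − Q = 0.3142, giving −½ ln(0.3142) = 0.578863.
1 − 2Q = 0.838, giving −¼ ln(0.838) = 0.044184.
d = 0.578863 + 0.044184 = 0.623047.

0.623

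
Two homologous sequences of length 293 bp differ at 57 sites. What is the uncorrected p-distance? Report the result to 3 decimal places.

p = 57/293 = 0.194539… ≈ 0.195 (to 3 d.p.).

0.195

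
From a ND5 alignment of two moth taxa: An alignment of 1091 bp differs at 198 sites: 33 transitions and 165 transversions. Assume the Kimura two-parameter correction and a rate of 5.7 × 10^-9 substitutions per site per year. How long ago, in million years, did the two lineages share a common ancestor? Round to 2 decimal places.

18.33

P = 33/1091 ≈ 0.030247 and Q = 165/1091 ≈ 0.151237.
Under the Kimura two-parameter model, d = −½ ln(1 − 2P − Q) − ¼ ln(1 − 2Q).
1 − 2P − Q = 0.788269, giving −½ ln(0.788269) = 0.118958.
1 − 2Q = 0.697526, giving −¼ ln(0.697526) = 0.090054.
d = 0.118958 + 0.090054 = 0.209012.
Under a molecular clock d = 2μt, so t = d/(2μ) = 0.209012 / (2 × 5.7 × 10^-9) = 18.33 million years.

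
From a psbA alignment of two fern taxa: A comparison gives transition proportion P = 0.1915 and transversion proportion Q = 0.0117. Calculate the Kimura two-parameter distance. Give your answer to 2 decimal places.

Under the Kimura two-parameter model, d = −½ ln(1 − 2P − Q) − ¼ ln(1 − 2Q).
1 − 2P − Q = 0.6053, giving −½ ln(0.6053) = 0.251016.
1 − 2Q = 0.9766, giving −¼ ln(0.9766) = 0.005920.
d = 0.251016 + 0.005920 = 0.256936.

0.26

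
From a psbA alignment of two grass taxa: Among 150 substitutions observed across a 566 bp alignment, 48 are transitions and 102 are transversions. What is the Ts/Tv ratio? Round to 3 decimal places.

R = 48/102 = 0.470588… ≈ 0.471 (to 3 d.p.).

0.471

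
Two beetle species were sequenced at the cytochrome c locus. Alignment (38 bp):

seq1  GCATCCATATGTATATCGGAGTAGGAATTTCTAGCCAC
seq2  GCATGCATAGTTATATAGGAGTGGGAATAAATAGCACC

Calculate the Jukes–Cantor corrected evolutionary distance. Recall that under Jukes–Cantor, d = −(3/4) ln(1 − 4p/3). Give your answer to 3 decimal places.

The sequences differ at 10 of 38 sites (5, 10, 11, 17, 23, 29, 30, 31, 36, 37), so p = 10/38 ≈ 0.263158.
d = −(3/4) ln(1 − 4p/3) = −0.75 ln(1 − 0.350877) = −0.75 ln(0.649123)
  = −0.75 × (-0.432133) = 0.324100 substitutions/site.

0.324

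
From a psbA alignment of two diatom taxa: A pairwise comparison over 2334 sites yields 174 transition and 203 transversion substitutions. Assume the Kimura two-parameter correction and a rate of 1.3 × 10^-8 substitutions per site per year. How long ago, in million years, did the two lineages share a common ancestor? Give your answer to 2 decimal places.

P = 174/2334 ≈ 0.07455 and Q = 203/2334 ≈ 0.086975.
Under the Kimura two-parameter model, d = −½ ln(1 − 2P − Q) − ¼ ln(1 − 2Q).
1 − 2P − Q = 0.763925, giving −½ ln(0.763925) = 0.134643.
1 − 2Q = 0.82605, giving −¼ ln(0.82605) = 0.047775.
d = 0.134643 + 0.047775 = 0.182418.
Under a molecular clock d = 2μt, so t = d/(2μ) = 0.182418 / (2 × 1.3 × 10^-8) = 7.02 million years.

7.02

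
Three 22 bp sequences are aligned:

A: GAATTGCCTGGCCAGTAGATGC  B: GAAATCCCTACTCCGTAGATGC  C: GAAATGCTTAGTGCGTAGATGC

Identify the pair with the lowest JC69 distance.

A–B: 6/22 differ, p = 0.273, d = 0.339.
A–C: 6/22 differ, p = 0.273, d = 0.339.
B–C: 4/22 differ, p = 0.182, d = 0.208.
The smallest distance is between B and C.

B and C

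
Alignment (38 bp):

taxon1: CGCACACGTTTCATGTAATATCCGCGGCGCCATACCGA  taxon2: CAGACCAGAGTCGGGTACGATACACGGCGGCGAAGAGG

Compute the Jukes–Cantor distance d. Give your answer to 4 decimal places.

0.7489

The sequences differ at 18 of 38 sites, so p = 18/38 ≈ 0.473684.
d = −(3/4) ln(1 − 4p/3) = −0.75 ln(1 − 0.631579) = −0.75 ln(0.368421)
  = −0.75 × (-0.998529) = 0.748897 substitutions/site.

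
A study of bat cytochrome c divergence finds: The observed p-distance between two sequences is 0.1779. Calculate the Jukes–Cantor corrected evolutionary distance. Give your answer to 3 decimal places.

0.203

d = −(3/4) ln(1 − 4p/3) = −0.75 ln(1 − 0.2372) = −0.75 ln(0.7628)
  = −0.75 × (-0.270759) = 0.203069 substitutions/site.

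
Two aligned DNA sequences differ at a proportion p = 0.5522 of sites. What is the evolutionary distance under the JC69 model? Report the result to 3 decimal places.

1.000

d = −(3/4) ln(1 − 4p/3) = −0.75 ln(1 − 0.736267) = −0.75 ln(0.263733)
  = −0.75 × (-1.332818) = 0.999614 substitutions/site.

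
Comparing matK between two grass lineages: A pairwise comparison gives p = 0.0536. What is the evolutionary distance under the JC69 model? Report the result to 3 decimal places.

d = −(3/4) ln(1 − 4p/3) = −0.75 ln(1 − 0.071467) = −0.75 ln(0.928533)
  = −0.75 × (-0.074149) = 0.055612 substitutions/site.

0.056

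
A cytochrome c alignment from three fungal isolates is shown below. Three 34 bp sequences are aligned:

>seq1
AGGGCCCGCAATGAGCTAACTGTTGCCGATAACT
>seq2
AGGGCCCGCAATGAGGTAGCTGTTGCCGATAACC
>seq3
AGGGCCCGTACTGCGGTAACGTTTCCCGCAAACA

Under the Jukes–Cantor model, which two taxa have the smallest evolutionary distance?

seq1 and seq2

seq1–seq2: 3/34 differ, p = 0.088, d = 0.094.
seq1–seq3: 10/34 differ, p = 0.294, d = 0.373.
seq2–seq3: 10/34 differ, p = 0.294, d = 0.373.
The smallest distance is between seq1 and seq2.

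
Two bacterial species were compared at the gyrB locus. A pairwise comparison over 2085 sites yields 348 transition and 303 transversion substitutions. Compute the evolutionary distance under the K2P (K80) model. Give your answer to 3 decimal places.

0.412

P = 348/2085 ≈ 0.166906 and Q = 303/2085 ≈ 0.145324.
Under the Kimura two-parameter model, d = −½ ln(1 − 2P − Q) − ¼ ln(1 − 2Q).
1 − 2P − Q = 0.520864, giving −½ ln(0.520864) = 0.326133.
1 − 2Q = 0.709352, giving −¼ ln(0.709352) = 0.085851.
d = 0.326133 + 0.085851 = 0.411984.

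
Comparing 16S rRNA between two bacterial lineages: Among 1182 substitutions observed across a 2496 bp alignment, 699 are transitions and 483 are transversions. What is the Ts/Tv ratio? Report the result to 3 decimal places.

1.447

R = 699/483 = 1.447204… ≈ 1.447 (to 3 d.p.).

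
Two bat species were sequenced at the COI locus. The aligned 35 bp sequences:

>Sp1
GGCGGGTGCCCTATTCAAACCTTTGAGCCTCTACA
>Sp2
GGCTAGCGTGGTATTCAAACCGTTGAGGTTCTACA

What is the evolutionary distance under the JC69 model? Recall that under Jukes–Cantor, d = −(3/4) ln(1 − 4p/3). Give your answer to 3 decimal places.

0.315

The sequences differ at 9 of 35 sites (4, 5, 7, 9, 10, 11, 22, 28, 29), so p = 9/35 ≈ 0.257143.
d = −(3/4) ln(1 − 4p/3) = −0.75 ln(1 − 0.342857) = −0.75 ln(0.657143)
  = −0.75 × (-0.419854) = 0.314891 substitutions/site.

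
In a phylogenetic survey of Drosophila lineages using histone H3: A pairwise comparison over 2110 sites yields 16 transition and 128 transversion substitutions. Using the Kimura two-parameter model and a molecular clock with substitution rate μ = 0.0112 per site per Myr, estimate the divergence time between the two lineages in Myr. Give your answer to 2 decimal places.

3.20

P = 16/2110 ≈ 0.007583 and Q = 128/2110 ≈ 0.060664.
Under the Kimura two-parameter model, d = −½ ln(1 − 2P − Q) − ¼ ln(1 − 2Q).
1 − 2P − Q = 0.92417, giving −½ ln(0.92417) = 0.039430.
1 − 2Q = 0.878672, giving −¼ ln(0.878672) = 0.032336.
d = 0.039430 + 0.032336 = 0.071766.
Under a molecular clock d = 2μt, so t = d/(2μ) = 0.071766 / (2 × 0.0112) = 3.20 Myr.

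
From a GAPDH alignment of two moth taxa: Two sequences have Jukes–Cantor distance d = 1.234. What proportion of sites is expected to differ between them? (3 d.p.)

0.605

p = (3/4)(1 − e^(−4d/3)) = 0.75 × (1 − e^(-1.645333)) = 0.75 × (1 − 0.192948) = 0.605289.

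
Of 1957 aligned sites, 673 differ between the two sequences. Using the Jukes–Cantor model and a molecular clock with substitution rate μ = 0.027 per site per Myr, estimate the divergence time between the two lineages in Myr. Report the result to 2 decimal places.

8.52

p = 673/1957 ≈ 0.343894.
d = −(3/4) ln(1 − 4p/3) = −0.75 ln(1 − 0.458525) = −0.75 ln(0.541475)
  = −0.75 × (-0.613458) = 0.460094 substitutions/site.
Under a molecular clock d = 2μt, so t = d/(2μ) = 0.460094 / (2 × 0.027) = 8.52 Myr.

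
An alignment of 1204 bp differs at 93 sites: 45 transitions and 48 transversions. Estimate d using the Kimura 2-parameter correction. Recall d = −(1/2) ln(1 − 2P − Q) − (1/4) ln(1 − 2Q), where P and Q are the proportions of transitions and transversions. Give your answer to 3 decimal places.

P = 45/1204 ≈ 0.037375 and Q = 48/1204 ≈ 0.039867.
Under the Kimura two-parameter model, d = −½ ln(1 − 2P − Q) − ¼ ln(1 − 2Q).
1 − 2P − Q = 0.885383, giving −½ ln(0.885383) = 0.060867.
1 − 2Q = 0.920266, giving −¼ ln(0.920266) = 0.020773.
d = 0.060867 + 0.020773 = 0.081640.

0.082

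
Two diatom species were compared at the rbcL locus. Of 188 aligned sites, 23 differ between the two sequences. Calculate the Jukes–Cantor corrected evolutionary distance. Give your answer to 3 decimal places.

p = 23/188 ≈ 0.12234.
d = −(3/4) ln(1 − 4p/3) = −0.75 ln(1 − 0.16312) = −0.75 ln(0.83688)
  = −0.75 × (-0.178075) = 0.133556 substitutions/site.

0.134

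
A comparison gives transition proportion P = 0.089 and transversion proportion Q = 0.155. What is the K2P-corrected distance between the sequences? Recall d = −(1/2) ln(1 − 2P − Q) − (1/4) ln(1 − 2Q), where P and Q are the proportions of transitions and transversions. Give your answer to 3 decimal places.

0.295

Under the Kimura two-parameter model, d = −½ ln(1 − 2P − Q) − ¼ ln(1 − 2Q).
1 − 2P − Q = 0.667, giving −½ ln(0.667) = 0.202483.
1 − 2Q = 0.69, giving −¼ ln(0.69) = 0.092766.
d = 0.202483 + 0.092766 = 0.295249.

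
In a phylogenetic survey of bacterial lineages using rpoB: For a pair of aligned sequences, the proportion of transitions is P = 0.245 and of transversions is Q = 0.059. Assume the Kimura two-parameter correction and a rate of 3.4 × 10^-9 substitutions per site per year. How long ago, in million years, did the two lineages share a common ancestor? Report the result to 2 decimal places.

Under the Kimura two-parameter model, d = −½ ln(1 − 2P − Q) − ¼ ln(1 − 2Q).
1 − 2P − Q = 0.451, giving −½ ln(0.451) = 0.398144.
1 − 2Q = 0.882, giving −¼ ln(0.882) = 0.031391.
d = 0.398144 + 0.031391 = 0.429535.
Under a molecular clock d = 2μt, so t = d/(2μ) = 0.429535 / (2 × 3.4 × 10^-9) = 63.17 million years.

63.17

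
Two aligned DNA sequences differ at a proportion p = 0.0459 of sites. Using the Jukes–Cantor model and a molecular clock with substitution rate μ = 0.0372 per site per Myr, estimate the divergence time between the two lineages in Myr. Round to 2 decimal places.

0.64

d = −(3/4) ln(1 − 4p/3) = −0.75 ln(1 − 0.0612) = −0.75 ln(0.9388)
  = −0.75 × (-0.063153) = 0.047365 substitutions/site.
Under a molecular clock d = 2μt, so t = d/(2μ) = 0.047365 / (2 × 0.0372) = 0.64 Myr.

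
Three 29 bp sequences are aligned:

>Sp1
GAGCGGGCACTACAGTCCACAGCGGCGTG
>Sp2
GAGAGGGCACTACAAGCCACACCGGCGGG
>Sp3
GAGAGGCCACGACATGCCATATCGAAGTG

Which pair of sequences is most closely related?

Sp1 and Sp2

Sp1–Sp2: 5/29 differ, p = 0.172, d = 0.196.
Sp1–Sp3: 9/29 differ, p = 0.310, d = 0.401.
Sp2–Sp3: 8/29 differ, p = 0.276, d = 0.344.
The smallest distance is between Sp1 and Sp2.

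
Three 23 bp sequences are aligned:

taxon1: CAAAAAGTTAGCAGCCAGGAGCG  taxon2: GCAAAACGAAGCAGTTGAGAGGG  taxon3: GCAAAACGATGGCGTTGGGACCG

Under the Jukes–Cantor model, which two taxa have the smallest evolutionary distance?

taxon2 and taxon3

taxon1–taxon2: 10/23 differ, p = 0.435, d = 0.650.
taxon1–taxon3: 12/23 differ, p = 0.522, d = 0.892.
taxon2–taxon3: 6/23 differ, p = 0.261, d = 0.321.
The smallest distance is between taxon2 and taxon3.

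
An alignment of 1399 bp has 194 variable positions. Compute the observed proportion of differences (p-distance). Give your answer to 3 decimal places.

0.139

p = 194/1399 = 0.138670… ≈ 0.139 (to 3 d.p.).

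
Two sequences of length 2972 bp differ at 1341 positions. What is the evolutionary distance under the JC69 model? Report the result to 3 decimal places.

p = 1341/2972 ≈ 0.451211.
d = −(3/4) ln(1 − 4p/3) = −0.75 ln(1 − 0.601615) = −0.75 ln(0.398385)
  = −0.75 × (-0.920336) = 0.690252 substitutions/site.

0.690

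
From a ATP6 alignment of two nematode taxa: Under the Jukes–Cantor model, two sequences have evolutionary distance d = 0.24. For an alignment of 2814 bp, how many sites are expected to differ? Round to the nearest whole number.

578

Invert JC69: p = (3/4)(1 − e^(−4d/3)) = 0.75 × (1 − e^(-0.32)) = 0.75 × (1 − 0.726149) = 0.205388.
Expected differing sites = pL ≈ 0.205388 × 2814 = 577.961832 ≈ 578.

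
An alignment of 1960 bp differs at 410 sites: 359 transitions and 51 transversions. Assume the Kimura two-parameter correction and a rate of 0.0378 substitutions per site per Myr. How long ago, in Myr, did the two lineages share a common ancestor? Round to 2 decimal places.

3.47

P = 359/1960 ≈ 0.183163 and Q = 51/1960 ≈ 0.02602.
Under the Kimura two-parameter model, d = −½ ln(1 − 2P − Q) − ¼ ln(1 − 2Q).
1 − 2P − Q = 0.607654, giving −½ ln(0.607654) = 0.249075.
1 − 2Q = 0.94796, giving −¼ ln(0.94796) = 0.013361.
d = 0.249075 + 0.013361 = 0.262436.
Under a molecular clock d = 2μt, so t = d/(2μ) = 0.262436 / (2 × 0.0378) = 3.47 Myr.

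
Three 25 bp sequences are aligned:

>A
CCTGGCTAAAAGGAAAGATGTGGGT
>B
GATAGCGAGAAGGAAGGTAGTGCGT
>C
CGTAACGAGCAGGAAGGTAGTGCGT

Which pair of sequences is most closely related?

A–B: 9/25 differ, p = 0.360, d = 0.490.
A–C: 10/25 differ, p = 0.400, d = 0.572.
B–C: 4/25 differ, p = 0.160, d = 0.180.
The smallest distance is between B and C.

B and C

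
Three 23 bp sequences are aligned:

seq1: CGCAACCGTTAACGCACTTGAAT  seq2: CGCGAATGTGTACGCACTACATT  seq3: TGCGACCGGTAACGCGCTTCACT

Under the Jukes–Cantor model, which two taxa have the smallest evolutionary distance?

seq1 and seq3

seq1–seq2: 8/23 differ, p = 0.348, d = 0.467.
seq1–seq3: 6/23 differ, p = 0.261, d = 0.321.
seq2–seq3: 9/23 differ, p = 0.391, d = 0.553.
The smallest distance is between seq1 and seq3.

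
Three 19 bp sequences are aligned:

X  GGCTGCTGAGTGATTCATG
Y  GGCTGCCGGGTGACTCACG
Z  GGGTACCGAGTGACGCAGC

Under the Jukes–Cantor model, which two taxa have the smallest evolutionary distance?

X and Y

X–Y: 4/19 differ, p = 0.211, d = 0.247.
X–Z: 7/19 differ, p = 0.368, d = 0.507.
Y–Z: 6/19 differ, p = 0.316, d = 0.410.
The smallest distance is between X and Y.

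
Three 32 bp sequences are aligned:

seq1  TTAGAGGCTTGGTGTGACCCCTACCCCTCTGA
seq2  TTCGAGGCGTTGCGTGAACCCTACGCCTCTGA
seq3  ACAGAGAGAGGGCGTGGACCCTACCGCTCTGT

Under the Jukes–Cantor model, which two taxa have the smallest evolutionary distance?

seq1–seq2: 6/32 differ, p = 0.188, d = 0.216.
seq1–seq3: 11/32 differ, p = 0.344, d = 0.460.
seq2–seq3: 12/32 differ, p = 0.375, d = 0.520.
The smallest distance is between seq1 and seq2.

seq1 and seq2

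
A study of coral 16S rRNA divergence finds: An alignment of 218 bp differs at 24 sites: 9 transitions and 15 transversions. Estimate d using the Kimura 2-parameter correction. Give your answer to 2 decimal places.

P = 9/218 ≈ 0.041284 and Q = 15/218 ≈ 0.068807.
Under the Kimura two-parameter model, d = −½ ln(1 − 2P − Q) − ¼ ln(1 − 2Q).
1 − 2P − Q = 0.848625, giving −½ ln(0.848625) = 0.082069.
1 − 2Q = 0.862386, giving −¼ ln(0.862386) = 0.037013.
d = 0.082069 + 0.037013 = 0.119082.

0.12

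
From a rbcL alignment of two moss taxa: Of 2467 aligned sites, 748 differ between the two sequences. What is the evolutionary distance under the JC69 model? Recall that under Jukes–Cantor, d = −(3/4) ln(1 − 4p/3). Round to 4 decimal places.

0.3885

p = 748/2467 ≈ 0.303202.
d = −(3/4) ln(1 − 4p/3) = −0.75 ln(1 − 0.404269) = −0.75 ln(0.595731)
  = −0.75 × (-0.517966) = 0.388475 substitutions/site.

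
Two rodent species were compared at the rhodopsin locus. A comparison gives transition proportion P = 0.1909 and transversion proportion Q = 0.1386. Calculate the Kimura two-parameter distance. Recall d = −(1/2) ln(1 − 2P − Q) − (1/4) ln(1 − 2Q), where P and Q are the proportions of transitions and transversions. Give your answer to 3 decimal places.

0.449

Under the Kimura two-parameter model, d = −½ ln(1 − 2P − Q) − ¼ ln(1 − 2Q).
1 − 2P − Q = 0.4796, giving −½ ln(0.4796) = 0.367401.
1 − 2Q = 0.7228, giving −¼ ln(0.7228) = 0.081156.
d = 0.367401 + 0.081156 = 0.448557.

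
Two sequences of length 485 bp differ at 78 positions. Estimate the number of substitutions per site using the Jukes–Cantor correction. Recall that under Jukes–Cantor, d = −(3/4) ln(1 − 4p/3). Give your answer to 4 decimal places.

p = 78/485 ≈ 0.160825.
d = −(3/4) ln(1 − 4p/3) = −0.75 ln(1 − 0.214433) = −0.75 ln(0.785567)
  = −0.75 × (-0.241350) = 0.181013 substitutions/site.

0.1810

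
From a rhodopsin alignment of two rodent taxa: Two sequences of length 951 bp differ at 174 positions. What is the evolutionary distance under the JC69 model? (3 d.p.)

0.210

p = 174/951 ≈ 0.182965.
d = −(3/4) ln(1 − 4p/3) = −0.75 ln(1 − 0.243953) = −0.75 ln(0.756047)
  = −0.75 × (-0.279652) = 0.209739 substitutions/site.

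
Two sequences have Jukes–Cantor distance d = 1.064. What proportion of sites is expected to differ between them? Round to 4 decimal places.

0.5685

p = (3/4)(1 − e^(−4d/3)) = 0.75 × (1 − e^(-1.418667)) = 0.75 × (1 − 0.242036) = 0.568473.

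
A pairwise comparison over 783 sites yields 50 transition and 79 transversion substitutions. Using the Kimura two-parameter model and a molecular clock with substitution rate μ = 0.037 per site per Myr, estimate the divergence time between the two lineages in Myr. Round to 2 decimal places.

P = 50/783 ≈ 0.063857 and Q = 79/783 ≈ 0.100894.
Under the Kimura two-parameter model, d = −½ ln(1 − 2P − Q) − ¼ ln(1 − 2Q).
1 − 2P − Q = 0.771392, giving −½ ln(0.771392) = 0.129779.
1 − 2Q = 0.798212, giving −¼ ln(0.798212) = 0.056345.
d = 0.129779 + 0.056345 = 0.186124.
Under a molecular clock d = 2μt, so t = d/(2μ) = 0.186124 / (2 × 0.037) = 2.52 Myr.

2.52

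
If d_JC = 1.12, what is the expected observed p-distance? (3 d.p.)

0.582

p = (3/4)(1 − e^(−4d/3)) = 0.75 × (1 − e^(-1.493333)) = 0.75 × (1 − 0.224623) = 0.581533.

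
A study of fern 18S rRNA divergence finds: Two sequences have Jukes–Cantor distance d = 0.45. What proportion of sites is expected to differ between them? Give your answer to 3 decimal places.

p = (3/4)(1 − e^(−4d/3)) = 0.75 × (1 − e^(-0.6)) = 0.75 × (1 − 0.548812) = 0.338391.

0.338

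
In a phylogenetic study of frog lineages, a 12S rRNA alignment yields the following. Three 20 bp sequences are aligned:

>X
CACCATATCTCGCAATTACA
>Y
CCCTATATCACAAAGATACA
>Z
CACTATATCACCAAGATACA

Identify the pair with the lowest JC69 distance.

X–Y: 7/20 differ, p = 0.350, d = 0.471.
X–Z: 6/20 differ, p = 0.300, d = 0.383.
Y–Z: 2/20 differ, p = 0.100, d = 0.107.
The smallest distance is between Y and Z.

Y and Z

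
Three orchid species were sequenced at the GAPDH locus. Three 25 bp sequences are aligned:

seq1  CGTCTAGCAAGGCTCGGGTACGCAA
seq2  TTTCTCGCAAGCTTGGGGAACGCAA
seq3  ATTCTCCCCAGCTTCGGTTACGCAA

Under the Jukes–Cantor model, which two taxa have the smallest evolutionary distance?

seq1–seq2: 7/25 differ, p = 0.280, d = 0.351.
seq1–seq3: 8/25 differ, p = 0.320, d = 0.417.
seq2–seq3: 6/25 differ, p = 0.240, d = 0.289.
The smallest distance is between seq2 and seq3.

seq2 and seq3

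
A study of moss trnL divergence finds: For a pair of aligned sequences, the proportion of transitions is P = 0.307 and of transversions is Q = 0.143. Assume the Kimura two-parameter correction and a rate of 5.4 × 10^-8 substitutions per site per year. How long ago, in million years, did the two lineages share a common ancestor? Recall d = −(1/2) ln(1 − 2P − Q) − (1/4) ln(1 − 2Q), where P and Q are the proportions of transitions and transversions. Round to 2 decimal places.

Under the Kimura two-parameter model, d = −½ ln(1 − 2P − Q) − ¼ ln(1 − 2Q).
1 − 2P − Q = 0.243, giving −½ ln(0.243) = 0.707347.
1 − 2Q = 0.714, giving −¼ ln(0.714) = 0.084218.
d = 0.707347 + 0.084218 = 0.791565.
Under a molecular clock d = 2μt, so t = d/(2μ) = 0.791565 / (2 × 5.4 × 10^-8) = 7.33 million years.

7.33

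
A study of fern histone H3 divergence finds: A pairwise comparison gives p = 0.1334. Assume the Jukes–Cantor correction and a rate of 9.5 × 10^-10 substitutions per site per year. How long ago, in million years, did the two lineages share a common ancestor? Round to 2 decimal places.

d = −(3/4) ln(1 − 4p/3) = −0.75 ln(1 − 0.177867) = −0.75 ln(0.822133)
  = −0.75 × (-0.195853) = 0.146890 substitutions/site.
Under a molecular clock d = 2μt, so t = d/(2μ) = 0.146890 / (2 × 9.5 × 10^-10) = 77.31 million years.

77.31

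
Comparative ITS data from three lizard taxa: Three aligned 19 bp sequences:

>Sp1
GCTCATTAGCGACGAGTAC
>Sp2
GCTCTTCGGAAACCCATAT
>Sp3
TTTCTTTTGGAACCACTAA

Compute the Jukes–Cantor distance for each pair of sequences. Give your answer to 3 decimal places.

d(Sp1,Sp2) = 0.749, d(Sp1,Sp3) = 0.749, d(Sp2,Sp3) = 0.618

Sp1–Sp2: 9/19 sites differ → p ≈ 0.473684, d = −0.75 ln(1 − 0.631579) = 0.748897 ≈ 0.749.
Sp1–Sp3: 9/19 sites differ → p ≈ 0.473684, d = −0.75 ln(1 − 0.631579) = 0.748897 ≈ 0.749.
Sp2–Sp3: 8/19 sites differ → p ≈ 0.421053, d = −0.75 ln(1 − 0.561404) = 0.618132 ≈ 0.618.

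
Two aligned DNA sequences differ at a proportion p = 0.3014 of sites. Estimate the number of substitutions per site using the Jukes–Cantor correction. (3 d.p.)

d = −(3/4) ln(1 − 4p/3) = −0.75 ln(1 − 0.401867) = −0.75 ln(0.598133)
  = −0.75 × (-0.513942) = 0.385457 substitutions/site.

0.385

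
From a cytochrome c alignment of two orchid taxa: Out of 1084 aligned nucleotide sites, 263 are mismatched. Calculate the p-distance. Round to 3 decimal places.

0.243

p = 263/1084 = 0.242619… ≈ 0.243 (to 3 d.p.).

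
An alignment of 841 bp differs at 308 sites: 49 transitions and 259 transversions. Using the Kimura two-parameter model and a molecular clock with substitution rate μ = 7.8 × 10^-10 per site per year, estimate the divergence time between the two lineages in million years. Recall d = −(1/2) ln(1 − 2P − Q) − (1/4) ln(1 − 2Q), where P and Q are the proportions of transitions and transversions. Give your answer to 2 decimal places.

P = 49/841 ≈ 0.058264 and Q = 259/841 ≈ 0.307967.
Under the Kimura two-parameter model, d = −½ ln(1 − 2P − Q) − ¼ ln(1 − 2Q).
1 − 2P − Q = 0.575505, giving −½ ln(0.575505) = 0.276254.
1 − 2Q = 0.384066, giving −¼ ln(0.384066) = 0.239235.
d = 0.276254 + 0.239235 = 0.515489.
Under a molecular clock d = 2μt, so t = d/(2μ) = 0.515489 / (2 × 7.8 × 10^-10) = 330.44 million years.

330.44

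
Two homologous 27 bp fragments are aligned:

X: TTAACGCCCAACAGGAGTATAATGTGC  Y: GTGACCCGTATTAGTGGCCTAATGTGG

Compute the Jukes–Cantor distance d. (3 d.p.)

The sequences differ at 12 of 27 sites, so p = 12/27 ≈ 0.444444.
d = −(3/4) ln(1 − 4p/3) = −0.75 ln(1 − 0.592592) = −0.75 ln(0.407408)
  = −0.75 × (-0.897940) = 0.673455 substitutions/site.

0.673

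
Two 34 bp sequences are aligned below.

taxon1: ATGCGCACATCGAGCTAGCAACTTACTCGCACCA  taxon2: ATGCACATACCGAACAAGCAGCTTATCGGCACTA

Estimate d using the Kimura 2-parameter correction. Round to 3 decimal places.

Of 34 sites, 8 differences are transitions and 2 are transversions, so P = 8/34 ≈ 0.235294 and Q = 2/34 ≈ 0.058824.
Under the Kimura two-parameter model, d = −½ ln(1 − 2P − Q) − ¼ ln(1 − 2Q).
1 − 2P − Q = 0.470588, giving −½ ln(0.470588) = 0.376886.
1 − 2Q = 0.882352, giving −¼ ln(0.882352) = 0.031291.
d = 0.376886 + 0.031291 = 0.408177.

0.408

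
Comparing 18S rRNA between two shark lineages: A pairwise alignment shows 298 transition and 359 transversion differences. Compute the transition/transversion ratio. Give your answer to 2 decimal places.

0.83

R = 298/359 = 0.830083… ≈ 0.83 (to 2 d.p.).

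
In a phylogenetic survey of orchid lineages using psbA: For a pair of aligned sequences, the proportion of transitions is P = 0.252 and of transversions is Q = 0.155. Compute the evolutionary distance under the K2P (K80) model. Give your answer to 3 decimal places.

Under the Kimura two-parameter model, d = −½ ln(1 − 2P − Q) − ¼ ln(1 − 2Q).
1 − 2P − Q = 0.341, giving −½ ln(0.341) = 0.537936.
1 − 2Q = 0.69, giving −¼ ln(0.69) = 0.092766.
d = 0.537936 + 0.092766 = 0.630702.

0.631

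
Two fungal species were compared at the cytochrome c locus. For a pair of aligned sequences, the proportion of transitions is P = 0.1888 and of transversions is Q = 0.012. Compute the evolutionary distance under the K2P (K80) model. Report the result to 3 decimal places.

0.253

Under the Kimura two-parameter model, d = −½ ln(1 − 2P − Q) − ¼ ln(1 − 2Q).
1 − 2P − Q = 0.6104, giving −½ ln(0.6104) = 0.246820.
1 − 2Q = 0.976, giving −¼ ln(0.976) = 0.006073.
d = 0.246820 + 0.006073 = 0.252893.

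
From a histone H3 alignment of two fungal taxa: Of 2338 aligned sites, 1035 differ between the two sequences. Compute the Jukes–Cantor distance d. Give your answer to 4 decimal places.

p = 1035/2338 ≈ 0.442686.
d = −(3/4) ln(1 − 4p/3) = −0.75 ln(1 − 0.590248) = −0.75 ln(0.409752)
  = −0.75 × (-0.892203) = 0.669152 substitutions/site.

0.6692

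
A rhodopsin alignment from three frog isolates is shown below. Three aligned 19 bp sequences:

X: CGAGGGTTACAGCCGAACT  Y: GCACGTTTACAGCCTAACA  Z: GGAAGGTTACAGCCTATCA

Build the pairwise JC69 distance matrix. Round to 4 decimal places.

d(X,Y) = 0.4099, d(X,Z) = 0.3241, d(Y,Z) = 0.2471

X–Y: 6/19 sites differ → p ≈ 0.315789, d = −0.75 ln(1 − 0.421052) = 0.409907 ≈ 0.4099.
X–Z: 5/19 sites differ → p ≈ 0.263158, d = −0.75 ln(1 − 0.350877) = 0.324100 ≈ 0.3241.
Y–Z: 4/19 sites differ → p ≈ 0.210526, d = −0.75 ln(1 − 0.280701) = 0.247109 ≈ 0.2471.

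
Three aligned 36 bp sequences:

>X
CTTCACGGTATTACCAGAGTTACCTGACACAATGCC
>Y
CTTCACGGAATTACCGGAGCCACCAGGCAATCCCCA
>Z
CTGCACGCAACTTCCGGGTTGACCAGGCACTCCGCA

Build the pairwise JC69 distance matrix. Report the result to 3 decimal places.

d(X,Y) = 0.441, d(X,Z) = 0.608, d(Y,Z) = 0.347

X–Y: 12/36 sites differ → p ≈ 0.333333, d = −0.75 ln(1 − 0.444444) = 0.440839 ≈ 0.441.
X–Z: 15/36 sites differ → p ≈ 0.416667, d = −0.75 ln(1 − 0.555556) = 0.608198 ≈ 0.608.
Y–Z: 10/36 sites differ → p ≈ 0.277778, d = −0.75 ln(1 − 0.370371) = 0.346968 ≈ 0.347.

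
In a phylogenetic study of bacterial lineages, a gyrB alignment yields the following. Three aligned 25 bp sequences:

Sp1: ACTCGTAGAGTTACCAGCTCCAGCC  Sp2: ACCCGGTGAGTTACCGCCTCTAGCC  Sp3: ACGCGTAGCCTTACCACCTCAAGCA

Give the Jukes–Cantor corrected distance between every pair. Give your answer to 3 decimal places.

Sp1–Sp2: 6/25 sites differ → p = 0.24, d = −0.75 ln(1 − 0.32) = 0.289247 ≈ 0.289.
Sp1–Sp3: 6/25 sites differ → p = 0.24, d = −0.75 ln(1 − 0.32) = 0.289247 ≈ 0.289.
Sp2–Sp3: 8/25 sites differ → p = 0.32, d = −0.75 ln(1 − 0.426667) = 0.417216 ≈ 0.417.

d(Sp1,Sp2) = 0.289, d(Sp1,Sp3) = 0.289, d(Sp2,Sp3) = 0.417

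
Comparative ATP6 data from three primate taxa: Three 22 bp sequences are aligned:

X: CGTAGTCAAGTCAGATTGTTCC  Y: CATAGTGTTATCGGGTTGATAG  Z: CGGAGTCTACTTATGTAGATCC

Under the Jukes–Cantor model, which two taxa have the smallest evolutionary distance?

X and Z

X–Y: 10/22 differ, p = 0.455, d = 0.699.
X–Z: 8/22 differ, p = 0.364, d = 0.497.
Y–Z: 11/22 differ, p = 0.500, d = 0.824.
The smallest distance is between X and Z.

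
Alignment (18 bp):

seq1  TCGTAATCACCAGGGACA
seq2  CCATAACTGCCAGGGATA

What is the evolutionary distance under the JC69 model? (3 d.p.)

0.441

The sequences differ at 6 of 18 sites (1, 3, 7, 8, 9, 17), so p = 6/18 ≈ 0.333333.
d = −(3/4) ln(1 − 4p/3) = −0.75 ln(1 − 0.444444) = −0.75 ln(0.555556)
  = −0.75 × (-0.587786) = 0.440840 substitutions/site.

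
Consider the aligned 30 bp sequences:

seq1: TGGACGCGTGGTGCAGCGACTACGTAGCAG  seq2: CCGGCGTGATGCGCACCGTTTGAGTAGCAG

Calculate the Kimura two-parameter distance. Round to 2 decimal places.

Of 30 sites, 6 differences are transitions and 6 are transversions, so P = 6/30 = 0.2 and Q = 6/30 = 0.2.
Under the Kimura two-parameter model, d = −½ ln(1 − 2P − Q) − ¼ ln(1 − 2Q).
1 − 2P − Q = 0.4, giving −½ ln(0.4) = 0.458145.
1 − 2Q = 0.6, giving −¼ ln(0.6) = 0.127706.
d = 0.458145 + 0.127706 = 0.585851.

0.59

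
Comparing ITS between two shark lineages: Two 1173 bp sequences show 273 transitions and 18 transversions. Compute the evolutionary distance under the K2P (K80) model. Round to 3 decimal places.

0.336

P = 273/1173 ≈ 0.232737 and Q = 18/1173 ≈ 0.015345.
Under the Kimura two-parameter model, d = −½ ln(1 − 2P − Q) − ¼ ln(1 − 2Q).
1 − 2P − Q = 0.519181, giving −½ ln(0.519181) = 0.327751.
1 − 2Q = 0.96931, giving −¼ ln(0.96931) = 0.007793.
d = 0.327751 + 0.007793 = 0.335544.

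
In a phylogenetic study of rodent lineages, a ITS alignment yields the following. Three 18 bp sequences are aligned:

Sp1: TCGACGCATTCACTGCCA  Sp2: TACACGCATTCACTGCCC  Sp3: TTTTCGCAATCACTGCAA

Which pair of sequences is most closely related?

Sp1–Sp2: 3/18 differ, p = 0.167, d = 0.188.
Sp1–Sp3: 5/18 differ, p = 0.278, d = 0.347.
Sp2–Sp3: 6/18 differ, p = 0.333, d = 0.441.
The smallest distance is between Sp1 and Sp2.

Sp1 and Sp2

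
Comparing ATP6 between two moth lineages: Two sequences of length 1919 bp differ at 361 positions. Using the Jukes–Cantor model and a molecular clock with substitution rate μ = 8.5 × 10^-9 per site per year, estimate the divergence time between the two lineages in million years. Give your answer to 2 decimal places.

12.74

p = 361/1919 ≈ 0.188119.
d = −(3/4) ln(1 − 4p/3) = −0.75 ln(1 − 0.250825) = −0.75 ln(0.749175)
  = −0.75 × (-0.288783) = 0.216587 substitutions/site.
Under a molecular clock d = 2μt, so t = d/(2μ) = 0.216587 / (2 × 8.5 × 10^-9) = 12.74 million years.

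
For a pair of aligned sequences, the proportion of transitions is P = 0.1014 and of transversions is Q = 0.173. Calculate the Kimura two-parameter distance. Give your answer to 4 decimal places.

Under the Kimura two-parameter model, d = −½ ln(1 − 2P − Q) − ¼ ln(1 − 2Q).
1 − 2P − Q = 0.6242, giving −½ ln(0.6242) = 0.235642.
1 − 2Q = 0.654, giving −¼ ln(0.654) = 0.106162.
d = 0.235642 + 0.106162 = 0.341804.

0.3418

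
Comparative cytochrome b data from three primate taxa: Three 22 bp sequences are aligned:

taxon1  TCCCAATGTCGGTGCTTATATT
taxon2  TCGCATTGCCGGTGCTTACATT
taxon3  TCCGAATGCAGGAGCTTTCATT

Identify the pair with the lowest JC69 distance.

taxon1 and taxon2

taxon1–taxon2: 4/22 differ, p = 0.182, d = 0.208.
taxon1–taxon3: 6/22 differ, p = 0.273, d = 0.339.
taxon2–taxon3: 6/22 differ, p = 0.273, d = 0.339.
The smallest distance is between taxon1 and taxon2.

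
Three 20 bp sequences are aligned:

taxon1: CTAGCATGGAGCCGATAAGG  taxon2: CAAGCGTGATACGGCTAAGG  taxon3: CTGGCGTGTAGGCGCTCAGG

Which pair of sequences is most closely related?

taxon1 and taxon3

taxon1–taxon2: 7/20 differ, p = 0.350, d = 0.471.
taxon1–taxon3: 6/20 differ, p = 0.300, d = 0.383.
taxon2–taxon3: 8/20 differ, p = 0.400, d = 0.572.
The smallest distance is between taxon1 and taxon3.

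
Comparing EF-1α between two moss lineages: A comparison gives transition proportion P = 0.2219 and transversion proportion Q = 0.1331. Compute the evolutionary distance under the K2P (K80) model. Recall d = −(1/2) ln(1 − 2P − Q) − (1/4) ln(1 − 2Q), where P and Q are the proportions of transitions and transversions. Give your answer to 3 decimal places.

Under the Kimura two-parameter model, d = −½ ln(1 − 2P − Q) − ¼ ln(1 − 2Q).
1 − 2P − Q = 0.4231, giving −½ ln(0.4231) = 0.430073.
1 − 2Q = 0.7338, giving −¼ ln(0.7338) = 0.077380.
d = 0.430073 + 0.077380 = 0.507453.

0.507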